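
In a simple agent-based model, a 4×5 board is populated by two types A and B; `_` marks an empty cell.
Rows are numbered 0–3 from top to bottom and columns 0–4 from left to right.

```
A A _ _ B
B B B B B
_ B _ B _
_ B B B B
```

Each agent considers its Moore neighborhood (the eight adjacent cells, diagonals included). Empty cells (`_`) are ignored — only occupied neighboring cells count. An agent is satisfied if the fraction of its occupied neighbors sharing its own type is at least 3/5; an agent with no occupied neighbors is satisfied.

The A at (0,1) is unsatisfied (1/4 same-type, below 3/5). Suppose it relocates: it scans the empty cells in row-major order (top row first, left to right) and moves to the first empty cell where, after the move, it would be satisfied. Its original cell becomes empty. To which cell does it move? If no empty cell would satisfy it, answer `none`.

none

Vacating (0,1). Empty cells in order:
  (0,2): 0/3 same-type → still unsatisfied.
  (0,3): 0/4 same-type → still unsatisfied.
  (2,0): 0/4 same-type → still unsatisfied.
  (2,2): 0/8 same-type → still unsatisfied.
  (2,4): 0/5 same-type → still unsatisfied.
  (3,0): 0/2 same-type → still unsatisfied.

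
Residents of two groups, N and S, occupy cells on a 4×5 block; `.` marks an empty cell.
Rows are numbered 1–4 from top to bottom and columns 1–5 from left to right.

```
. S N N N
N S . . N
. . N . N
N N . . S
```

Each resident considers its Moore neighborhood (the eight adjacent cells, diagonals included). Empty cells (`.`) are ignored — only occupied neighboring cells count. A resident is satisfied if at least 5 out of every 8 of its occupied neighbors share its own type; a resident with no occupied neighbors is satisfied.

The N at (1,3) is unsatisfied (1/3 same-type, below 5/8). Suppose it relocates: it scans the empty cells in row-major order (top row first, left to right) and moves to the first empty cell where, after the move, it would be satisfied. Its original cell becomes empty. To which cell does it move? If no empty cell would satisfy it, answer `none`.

(2,4)

Vacating (1,3). Empty cells in order:
  (1,1): 1/3 same-type → still unsatisfied.
  (2,3): 2/4 same-type → still unsatisfied.
  (2,4): 5/5 same-type → satisfied — stop here.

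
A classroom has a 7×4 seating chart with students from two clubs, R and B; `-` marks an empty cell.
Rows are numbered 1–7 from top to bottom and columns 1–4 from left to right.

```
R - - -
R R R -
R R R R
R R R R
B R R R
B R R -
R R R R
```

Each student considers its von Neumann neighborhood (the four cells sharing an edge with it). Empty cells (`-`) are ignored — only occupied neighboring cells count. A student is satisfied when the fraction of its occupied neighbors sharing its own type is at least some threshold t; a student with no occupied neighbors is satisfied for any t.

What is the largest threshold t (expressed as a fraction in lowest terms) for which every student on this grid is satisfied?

1/3

(1,1)R 1/1
(2,1)R 3/3
(2,2)R 3/3
(2,3)R 2/2
(3,1)R 3/3
(3,2)R 4/4
(3,3)R 4/4
(3,4)R 2/2
(4,1)R 2/3
(4,2)R 4/4
(4,3)R 4/4
(4,4)R 3/3
(5,1)B 1/3
(5,2)R 3/4
(5,3)R 4/4
(5,4)R 2/2
(6,1)B 1/3
(6,2)R 3/4
(6,3)R 3/3
(7,1)R 1/2
(7,2)R 3/3
(7,3)R 3/3
(7,4)R 1/1
The smallest same-type fraction is 1/3 at (5,1), which reduces to 1/3. Any threshold above that leaves this student unsatisfied.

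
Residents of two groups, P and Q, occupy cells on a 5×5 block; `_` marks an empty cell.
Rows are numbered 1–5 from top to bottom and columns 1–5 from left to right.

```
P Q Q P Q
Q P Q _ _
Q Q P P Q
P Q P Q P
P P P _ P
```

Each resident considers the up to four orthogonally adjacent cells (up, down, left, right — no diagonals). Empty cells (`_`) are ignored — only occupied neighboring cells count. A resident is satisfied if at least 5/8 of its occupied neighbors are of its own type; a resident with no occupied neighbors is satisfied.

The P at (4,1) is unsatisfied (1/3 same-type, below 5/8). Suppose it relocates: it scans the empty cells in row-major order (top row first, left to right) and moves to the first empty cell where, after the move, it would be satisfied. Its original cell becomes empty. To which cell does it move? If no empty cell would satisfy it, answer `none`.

(2,4)

Vacating (4,1). Empty cells in order:
  (2,4): 2/3 same-type → satisfied — stop here.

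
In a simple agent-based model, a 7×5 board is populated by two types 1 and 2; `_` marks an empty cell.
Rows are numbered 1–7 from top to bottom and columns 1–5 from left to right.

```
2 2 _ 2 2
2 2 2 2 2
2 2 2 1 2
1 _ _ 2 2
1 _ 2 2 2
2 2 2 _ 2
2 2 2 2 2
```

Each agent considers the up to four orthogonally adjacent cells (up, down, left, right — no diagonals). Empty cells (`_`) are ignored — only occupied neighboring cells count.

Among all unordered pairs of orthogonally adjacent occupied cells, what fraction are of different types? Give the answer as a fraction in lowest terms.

Scan each occupied cell's neighbors to the right and below so each pair is counted once.
Row 1: 2(1,1)–2(1,2)= 2(1,1)–2(2,1)= 2(1,2)–2(2,2)= 2(1,4)–2(1,5)= 2(1,4)–2(2,4)= 2(1,5)–2(2,5)=  → 0/6 unlike.
Row 2: 2(2,1)–2(2,2)= 2(2,1)–2(3,1)= 2(2,2)–2(2,3)= 2(2,2)–2(3,2)= 2(2,3)–2(2,4)= 2(2,3)–2(3,3)= 2(2,4)–2(2,5)= 2(2,4)–1(3,4)≠ 2(2,5)–2(3,5)=  → 1/9 unlike.
Row 3: 2(3,1)–2(3,2)= 2(3,1)–1(4,1)≠ 2(3,2)–2(3,3)= 2(3,3)–1(3,4)≠ 1(3,4)–2(3,5)≠ 1(3,4)–2(4,4)≠ 2(3,5)–2(4,5)=  → 4/7 unlike.
Row 4: 1(4,1)–1(5,1)= 2(4,4)–2(4,5)= 2(4,4)–2(5,4)= 2(4,5)–2(5,5)=  → 0/4 unlike.
Row 5: 1(5,1)–2(6,1)≠ 2(5,3)–2(5,4)= 2(5,3)–2(6,3)= 2(5,4)–2(5,5)= 2(5,5)–2(6,5)=  → 1/5 unlike.
Row 6: 2(6,1)–2(6,2)= 2(6,1)–2(7,1)= 2(6,2)–2(6,3)= 2(6,2)–2(7,2)= 2(6,3)–2(7,3)= 2(6,5)–2(7,5)=  → 0/6 unlike.
Row 7: 2(7,1)–2(7,2)= 2(7,2)–2(7,3)= 2(7,3)–2(7,4)= 2(7,4)–2(7,5)=  → 0/4 unlike.
Total adjacent occupied pairs: 41; unlike-type pairs: 6.
6/41 is already in lowest terms.

6/41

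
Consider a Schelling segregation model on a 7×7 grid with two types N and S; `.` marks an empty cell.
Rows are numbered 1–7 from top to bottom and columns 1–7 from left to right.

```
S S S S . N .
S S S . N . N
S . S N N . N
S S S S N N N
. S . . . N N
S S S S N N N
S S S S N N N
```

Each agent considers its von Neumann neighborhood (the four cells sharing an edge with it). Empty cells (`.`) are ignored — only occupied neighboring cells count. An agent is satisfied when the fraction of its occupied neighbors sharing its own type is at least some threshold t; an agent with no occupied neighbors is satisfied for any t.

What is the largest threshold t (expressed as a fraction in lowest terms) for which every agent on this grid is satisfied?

1/3

Row 1: (1,1)S 2/2 · (1,2)S 3/3 · (1,3)S 3/3 · (1,4)S 1/1 · (1,6)N — no occupied neighbors
Row 2: (2,1)S 3/3 · (2,2)S 3/3 · (2,3)S 3/3 · (2,5)N 1/1 · (2,7)N 1/1
Row 3: (3,1)S 2/2 · (3,3)S 2/3 · (3,4)N 1/3 · (3,5)N 3/3 · (3,7)N 2/2
Row 4: (4,1)S 2/2 · (4,2)S 3/3 · (4,3)S 3/3 · (4,4)S 1/3 · (4,5)N 2/3 · (4,6)N 3/3 · (4,7)N 3/3
Row 5: (5,2)S 2/2 · (5,6)N 3/3 · (5,7)N 3/3
Row 6: (6,1)S 2/2 · (6,2)S 4/4 · (6,3)S 3/3 · (6,4)S 2/3 · (6,5)N 2/3 · (6,6)N 4/4 · (6,7)N 3/3
Row 7: (7,1)S 2/2 · (7,2)S 3/3 · (7,3)S 3/3 · (7,4)S 2/3 · (7,5)N 2/3 · (7,6)N 3/3 · (7,7)N 2/2
The smallest same-type fraction is 1/3 at (3,4), which reduces to 1/3. Any threshold above that leaves this agent unsatisfied.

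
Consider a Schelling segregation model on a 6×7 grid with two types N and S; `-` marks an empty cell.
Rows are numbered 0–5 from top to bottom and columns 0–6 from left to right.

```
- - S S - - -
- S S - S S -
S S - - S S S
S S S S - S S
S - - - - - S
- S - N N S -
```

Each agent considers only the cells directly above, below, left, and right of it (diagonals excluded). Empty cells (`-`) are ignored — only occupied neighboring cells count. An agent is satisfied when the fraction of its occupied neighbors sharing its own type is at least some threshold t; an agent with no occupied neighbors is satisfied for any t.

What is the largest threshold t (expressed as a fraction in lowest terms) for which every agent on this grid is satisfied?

0/1

(0,2)S 2/2
(0,3)S 1/1
(1,1)S 2/2
(1,2)S 2/2
(1,4)S 2/2
(1,5)S 2/2
(2,0)S 2/2
(2,1)S 3/3
(2,4)S 2/2
(2,5)S 4/4
(2,6)S 2/2
(3,0)S 3/3
(3,1)S 3/3
(3,2)S 2/2
(3,3)S 1/1
(3,5)S 2/2
(3,6)S 3/3
(4,0)S 1/1
(4,6)S 1/1
(5,1)S — no occupied neighbors
(5,3)N 1/1
(5,4)N 1/2
(5,5)S 0/1
The smallest same-type fraction is 0/1 at (5,5), which reduces to 0/1. Any threshold above that leaves this agent unsatisfied.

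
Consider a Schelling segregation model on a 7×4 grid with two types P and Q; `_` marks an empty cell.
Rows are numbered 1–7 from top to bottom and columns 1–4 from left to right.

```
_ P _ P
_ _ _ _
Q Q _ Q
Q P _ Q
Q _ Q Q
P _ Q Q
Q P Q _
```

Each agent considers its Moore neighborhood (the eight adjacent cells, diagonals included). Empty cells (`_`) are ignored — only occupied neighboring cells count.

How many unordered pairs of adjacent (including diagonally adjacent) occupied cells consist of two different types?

Scan each occupied cell's neighbors to the right and below (and the two forward diagonals) so each pair is counted once.
Row 3: Q(3,1)–Q(3,2)= Q(3,1)–Q(4,1)= Q(3,1)–P(4,2)≠ Q(3,2)–P(4,2)≠ Q(3,2)–Q(4,1)= Q(3,4)–Q(4,4)=  → 2/6 unlike.
Row 4: Q(4,1)–P(4,2)≠ Q(4,1)–Q(5,1)= P(4,2)–Q(5,3)≠ P(4,2)–Q(5,1)≠ Q(4,4)–Q(5,4)= Q(4,4)–Q(5,3)=  → 3/6 unlike.
Row 5: Q(5,1)–P(6,1)≠ Q(5,3)–Q(5,4)= Q(5,3)–Q(6,3)= Q(5,3)–Q(6,4)= Q(5,4)–Q(6,4)= Q(5,4)–Q(6,3)=  → 1/6 unlike.
Row 6: P(6,1)–Q(7,1)≠ P(6,1)–P(7,2)= Q(6,3)–Q(6,4)= Q(6,3)–Q(7,3)= Q(6,3)–P(7,2)≠ Q(6,4)–Q(7,3)=  → 2/6 unlike.
Row 7: Q(7,1)–P(7,2)≠ P(7,2)–Q(7,3)≠  → 2/2 unlike.
Total adjacent occupied pairs: 26; unlike-type pairs: 10.

10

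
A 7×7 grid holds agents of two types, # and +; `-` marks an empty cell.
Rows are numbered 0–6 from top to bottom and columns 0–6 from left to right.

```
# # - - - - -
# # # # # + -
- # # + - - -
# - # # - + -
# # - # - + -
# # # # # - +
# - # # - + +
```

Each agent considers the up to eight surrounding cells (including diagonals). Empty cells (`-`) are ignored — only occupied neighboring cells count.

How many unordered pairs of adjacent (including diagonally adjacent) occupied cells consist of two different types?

9

Scan each occupied cell's neighbors to the right and below (and the two forward diagonals) so each pair is counted once.
Row 0: #(0,0)–#(0,1)= #(0,0)–#(1,0)= #(0,0)–#(1,1)= #(0,1)–#(1,1)= #(0,1)–#(1,2)= #(0,1)–#(1,0)=  → 0/6 unlike.
Row 1: #(1,0)–#(1,1)= #(1,0)–#(2,1)= #(1,1)–#(1,2)= #(1,1)–#(2,1)= #(1,1)–#(2,2)= #(1,2)–#(1,3)= #(1,2)–#(2,2)= #(1,2)–+(2,3)≠ #(1,2)–#(2,1)= #(1,3)–#(1,4)= #(1,3)–+(2,3)≠ #(1,3)–#(2,2)= #(1,4)–+(1,5)≠ #(1,4)–+(2,3)≠  → 4/14 unlike.
Row 2: #(2,1)–#(2,2)= #(2,1)–#(3,2)= #(2,1)–#(3,0)= #(2,2)–+(2,3)≠ #(2,2)–#(3,2)= #(2,2)–#(3,3)= +(2,3)–#(3,3)≠ +(2,3)–#(3,2)≠  → 3/8 unlike.
Row 3: #(3,0)–#(4,0)= #(3,0)–#(4,1)= #(3,2)–#(3,3)= #(3,2)–#(4,3)= #(3,2)–#(4,1)= #(3,3)–#(4,3)= +(3,5)–+(4,5)=  → 0/7 unlike.
Row 4: #(4,0)–#(4,1)= #(4,0)–#(5,0)= #(4,0)–#(5,1)= #(4,1)–#(5,1)= #(4,1)–#(5,2)= #(4,1)–#(5,0)= #(4,3)–#(5,3)= #(4,3)–#(5,4)= #(4,3)–#(5,2)= +(4,5)–+(5,6)= +(4,5)–#(5,4)≠  → 1/11 unlike.
Row 5: #(5,0)–#(5,1)= #(5,0)–#(6,0)= #(5,1)–#(5,2)= #(5,1)–#(6,2)= #(5,1)–#(6,0)= #(5,2)–#(5,3)= #(5,2)–#(6,2)= #(5,2)–#(6,3)= #(5,3)–#(5,4)= #(5,3)–#(6,3)= #(5,3)–#(6,2)= #(5,4)–+(6,5)≠ #(5,4)–#(6,3)= +(5,6)–+(6,6)= +(5,6)–+(6,5)=  → 1/15 unlike.
Row 6: #(6,2)–#(6,3)= +(6,5)–+(6,6)=  → 0/2 unlike.
Total adjacent occupied pairs: 63; unlike-type pairs: 9.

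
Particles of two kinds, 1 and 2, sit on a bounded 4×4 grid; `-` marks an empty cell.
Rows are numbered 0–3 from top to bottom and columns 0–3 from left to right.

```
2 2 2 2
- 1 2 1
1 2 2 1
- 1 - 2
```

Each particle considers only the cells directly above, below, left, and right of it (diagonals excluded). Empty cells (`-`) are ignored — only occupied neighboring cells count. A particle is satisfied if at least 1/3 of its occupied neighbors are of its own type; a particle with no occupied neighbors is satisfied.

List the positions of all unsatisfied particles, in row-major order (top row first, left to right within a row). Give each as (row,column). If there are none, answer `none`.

(0,0)2 1/1 ✓
(0,1)2 2/3 ✓
(0,2)2 3/3 ✓
(0,3)2 1/2 ✓
(1,1)1 0/3 ✗
(1,2)2 2/4 ✓
(1,3)1 1/3 ✓
(2,0)1 0/1 ✗
(2,1)2 1/4 ✗
(2,2)2 2/3 ✓
(2,3)1 1/3 ✓
(3,1)1 0/1 ✗
(3,3)2 0/1 ✗

(1,1), (2,0), (2,1), (3,1), (3,3)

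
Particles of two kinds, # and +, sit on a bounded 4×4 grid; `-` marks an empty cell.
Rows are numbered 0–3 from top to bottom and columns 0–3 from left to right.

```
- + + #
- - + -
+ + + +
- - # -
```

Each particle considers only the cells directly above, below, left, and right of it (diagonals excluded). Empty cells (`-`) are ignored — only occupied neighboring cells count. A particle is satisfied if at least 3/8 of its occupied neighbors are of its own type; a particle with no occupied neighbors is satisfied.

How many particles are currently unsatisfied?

Row 0: (0,1)+ 1/1 ok · (0,2)+ 2/3 ok · (0,3)# 0/1 unhappy
Row 1: (1,2)+ 2/2 ok
Row 2: (2,0)+ 1/1 ok · (2,1)+ 2/2 ok · (2,2)+ 3/4 ok · (2,3)+ 1/1 ok
Row 3: (3,2)# 0/1 unhappy
Unsatisfied: (0,3), (3,2) — 2 in total.

2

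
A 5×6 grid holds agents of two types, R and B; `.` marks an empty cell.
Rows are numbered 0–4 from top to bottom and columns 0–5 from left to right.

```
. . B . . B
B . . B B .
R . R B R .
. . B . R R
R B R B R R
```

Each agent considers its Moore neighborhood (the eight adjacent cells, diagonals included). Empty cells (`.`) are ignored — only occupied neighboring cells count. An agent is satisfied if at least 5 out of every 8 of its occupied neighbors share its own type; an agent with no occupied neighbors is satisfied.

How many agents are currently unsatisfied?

11

Row 0: (0,2)B 1/1 satisfied · (0,5)B 1/1 satisfied
Row 1: (1,0)B 0/1 not · (1,3)B 3/5 not · (1,4)B 3/4 satisfied
Row 2: (2,0)R 0/1 not · (2,2)R 0/3 not · (2,3)B 3/6 not · (2,4)R 2/5 not
Row 3: (3,2)B 3/5 not · (3,4)R 4/6 satisfied · (3,5)R 4/4 satisfied
Row 4: (4,0)R 0/1 not · (4,1)B 1/3 not · (4,2)R 0/3 not · (4,3)B 1/4 not · (4,4)R 3/4 satisfied · (4,5)R 3/3 satisfied
Unsatisfied: (1,0), (1,3), (2,0), (2,2), (2,3), (2,4), (3,2), (4,0), (4,1), (4,2), (4,3) — 11 in total.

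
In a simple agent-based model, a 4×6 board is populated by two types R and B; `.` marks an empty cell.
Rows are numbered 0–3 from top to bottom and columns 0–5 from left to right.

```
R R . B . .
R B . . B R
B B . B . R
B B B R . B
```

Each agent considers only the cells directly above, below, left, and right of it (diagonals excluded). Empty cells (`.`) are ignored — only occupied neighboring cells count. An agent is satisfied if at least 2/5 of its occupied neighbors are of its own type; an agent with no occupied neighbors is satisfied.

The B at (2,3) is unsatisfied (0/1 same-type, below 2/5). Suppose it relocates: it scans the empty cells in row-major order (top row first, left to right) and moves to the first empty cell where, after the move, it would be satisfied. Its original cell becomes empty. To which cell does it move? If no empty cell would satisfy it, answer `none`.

(0,2)

Vacating (2,3). Empty cells in order:
  (0,2): 1/2 same-type → satisfied — stop here.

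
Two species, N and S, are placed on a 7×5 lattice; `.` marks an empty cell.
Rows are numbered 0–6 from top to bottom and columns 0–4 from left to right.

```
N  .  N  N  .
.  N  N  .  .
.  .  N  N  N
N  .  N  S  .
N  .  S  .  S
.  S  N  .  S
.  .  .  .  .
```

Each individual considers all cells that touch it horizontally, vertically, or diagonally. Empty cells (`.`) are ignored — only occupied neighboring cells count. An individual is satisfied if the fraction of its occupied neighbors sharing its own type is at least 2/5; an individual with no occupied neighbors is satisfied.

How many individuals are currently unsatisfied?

3

Row 0: (0,0)N 1/1 ✓ · (0,2)N 3/3 ✓ · (0,3)N 2/2 ✓
Row 1: (1,1)N 4/4 ✓ · (1,2)N 5/5 ✓
Row 2: (2,2)N 4/5 ✓ · (2,3)N 4/5 ✓ · (2,4)N 1/2 ✓
Row 3: (3,0)N 1/1 ✓ · (3,2)N 2/4 ✓ · (3,3)S 2/6 ✗
Row 4: (4,0)N 1/2 ✓ · (4,2)S 2/4 ✓ · (4,4)S 2/2 ✓
Row 5: (5,1)S 1/3 ✗ · (5,2)N 0/2 ✗ · (5,4)S 1/1 ✓
Unsatisfied: (3,3), (5,1), (5,2) — 3 in total.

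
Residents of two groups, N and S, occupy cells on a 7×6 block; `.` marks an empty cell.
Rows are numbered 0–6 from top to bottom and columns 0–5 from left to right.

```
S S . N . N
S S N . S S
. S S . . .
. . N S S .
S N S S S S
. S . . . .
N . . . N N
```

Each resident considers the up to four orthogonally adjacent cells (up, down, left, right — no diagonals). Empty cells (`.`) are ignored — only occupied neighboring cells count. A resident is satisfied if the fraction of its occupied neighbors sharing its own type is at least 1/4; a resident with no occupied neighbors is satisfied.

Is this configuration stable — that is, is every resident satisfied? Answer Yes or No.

(0,0)S 2/2 ✓
(0,1)S 2/2 ✓
(0,3)N 0/0 ✓
(0,5)N 0/1 ✗
(1,0)S 2/2 ✓
(1,1)S 3/4 ✓
(1,2)N 0/2 ✗
(1,4)S 1/1 ✓
(1,5)S 1/2 ✓
(2,1)S 2/2 ✓
(2,2)S 1/3 ✓
(3,2)N 0/3 ✗
(3,3)S 2/3 ✓
(3,4)S 2/2 ✓
(4,0)S 0/1 ✗
(4,1)N 0/3 ✗
(4,2)S 1/3 ✓
(4,3)S 3/3 ✓
(4,4)S 3/3 ✓
(4,5)S 1/1 ✓
(5,1)S 0/1 ✗
(6,0)N 0/0 ✓
(6,4)N 1/1 ✓
(6,5)N 1/1 ✓
For instance (0,5) has only 0/1 same-type neighbors, below 1/4.

No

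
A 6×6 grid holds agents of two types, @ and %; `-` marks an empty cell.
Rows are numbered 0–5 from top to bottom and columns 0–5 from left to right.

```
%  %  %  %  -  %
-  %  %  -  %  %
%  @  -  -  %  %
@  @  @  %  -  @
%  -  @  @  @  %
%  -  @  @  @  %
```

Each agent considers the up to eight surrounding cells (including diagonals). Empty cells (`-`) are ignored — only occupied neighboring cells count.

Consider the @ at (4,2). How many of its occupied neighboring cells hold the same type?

5

Occupied neighbors of (4,2): (3,1)=@, (3,2)=@, (3,3)=%, (4,3)=@, (5,2)=@, (5,3)=@.
Same type (@): 5 of 6.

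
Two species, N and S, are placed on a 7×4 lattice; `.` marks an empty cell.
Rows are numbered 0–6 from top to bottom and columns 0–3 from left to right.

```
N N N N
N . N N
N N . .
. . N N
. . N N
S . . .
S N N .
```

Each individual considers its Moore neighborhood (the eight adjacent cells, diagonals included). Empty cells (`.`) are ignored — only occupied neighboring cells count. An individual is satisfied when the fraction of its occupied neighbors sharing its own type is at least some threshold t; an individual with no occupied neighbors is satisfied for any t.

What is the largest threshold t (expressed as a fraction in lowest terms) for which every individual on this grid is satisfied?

1/3

(0,0)N 2/2
(0,1)N 4/4
(0,2)N 4/4
(0,3)N 3/3
(1,0)N 4/4
(1,2)N 5/5
(1,3)N 3/3
(2,0)N 2/2
(2,1)N 4/4
(3,2)N 4/4
(3,3)N 3/3
(4,2)N 3/3
(4,3)N 3/3
(5,0)S 1/2
(6,0)S 1/2
(6,1)N 1/3
(6,2)N 1/1
The smallest same-type fraction is 1/3 at (6,1), which reduces to 1/3. Any threshold above that leaves this individual unsatisfied.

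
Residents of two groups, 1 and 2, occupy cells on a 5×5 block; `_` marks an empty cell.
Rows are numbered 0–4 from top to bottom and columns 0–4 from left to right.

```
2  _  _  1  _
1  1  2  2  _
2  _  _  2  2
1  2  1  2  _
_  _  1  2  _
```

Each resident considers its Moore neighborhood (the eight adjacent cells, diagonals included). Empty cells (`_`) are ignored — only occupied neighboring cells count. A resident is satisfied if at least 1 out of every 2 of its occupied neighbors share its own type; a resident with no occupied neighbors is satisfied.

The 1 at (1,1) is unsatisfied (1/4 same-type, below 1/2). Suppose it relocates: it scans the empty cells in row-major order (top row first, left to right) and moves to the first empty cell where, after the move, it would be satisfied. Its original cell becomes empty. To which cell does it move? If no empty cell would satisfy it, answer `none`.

(0,4)

Vacating (1,1). Empty cells in order:
  (0,1): 1/3 same-type → still unsatisfied.
  (0,2): 1/3 same-type → still unsatisfied.
  (0,4): 1/2 same-type → satisfied — stop here.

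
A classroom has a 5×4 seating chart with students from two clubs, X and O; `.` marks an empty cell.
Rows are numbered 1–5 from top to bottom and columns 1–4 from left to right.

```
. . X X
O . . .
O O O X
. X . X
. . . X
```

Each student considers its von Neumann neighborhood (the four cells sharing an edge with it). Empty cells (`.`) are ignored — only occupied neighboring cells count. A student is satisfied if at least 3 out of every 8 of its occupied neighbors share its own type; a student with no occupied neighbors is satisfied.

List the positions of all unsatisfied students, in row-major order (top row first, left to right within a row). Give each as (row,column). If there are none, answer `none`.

(1,3)X 1/1 satisfied
(1,4)X 1/1 satisfied
(2,1)O 1/1 satisfied
(3,1)O 2/2 satisfied
(3,2)O 2/3 satisfied
(3,3)O 1/2 satisfied
(3,4)X 1/2 satisfied
(4,2)X 0/1 not
(4,4)X 2/2 satisfied
(5,4)X 1/1 satisfied

(4,2)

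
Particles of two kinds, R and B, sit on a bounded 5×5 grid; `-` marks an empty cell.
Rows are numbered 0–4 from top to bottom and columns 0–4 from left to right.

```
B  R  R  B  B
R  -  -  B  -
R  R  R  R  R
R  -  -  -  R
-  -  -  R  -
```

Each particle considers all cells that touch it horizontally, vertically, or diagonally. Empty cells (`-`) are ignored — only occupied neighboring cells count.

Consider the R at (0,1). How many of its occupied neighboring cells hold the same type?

2

Occupied neighbors of (0,1): (0,0)=B, (0,2)=R, (1,0)=R.
Same type (R): 2 of 3.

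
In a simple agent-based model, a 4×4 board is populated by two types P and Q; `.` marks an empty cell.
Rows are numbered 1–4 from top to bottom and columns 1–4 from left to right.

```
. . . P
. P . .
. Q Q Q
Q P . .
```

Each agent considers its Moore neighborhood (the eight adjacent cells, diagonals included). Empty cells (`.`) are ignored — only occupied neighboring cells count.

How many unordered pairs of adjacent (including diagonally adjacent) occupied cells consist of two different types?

5

Scan each occupied cell's neighbors to the right and below (and the two forward diagonals) so each pair is counted once.
From row 2: 2 unlike of 2 pairs (running 2/2).
From row 3: 2 unlike of 5 pairs (running 4/7).
From row 4: 1 unlike of 1 pairs (running 5/8).
Total adjacent occupied pairs: 8; unlike-type pairs: 5.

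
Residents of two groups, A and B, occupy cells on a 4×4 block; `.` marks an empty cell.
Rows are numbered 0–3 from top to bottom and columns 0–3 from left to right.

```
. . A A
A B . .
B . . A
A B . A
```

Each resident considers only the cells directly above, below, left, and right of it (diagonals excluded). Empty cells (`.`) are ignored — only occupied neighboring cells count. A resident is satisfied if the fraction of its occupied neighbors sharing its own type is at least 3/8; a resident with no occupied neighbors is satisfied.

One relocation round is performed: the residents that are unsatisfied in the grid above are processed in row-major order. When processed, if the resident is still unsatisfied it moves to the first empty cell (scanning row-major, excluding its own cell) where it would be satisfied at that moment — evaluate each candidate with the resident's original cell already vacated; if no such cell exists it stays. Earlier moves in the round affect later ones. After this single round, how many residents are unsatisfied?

Initially unsatisfied (in order): (1,0), (1,1), (2,0), (3,0), (3,1).
  (1,0) → (0,0).
  (1,1): now satisfied by earlier moves; stays.
  (2,0) → (1,0).
  (3,0) → (0,1).
  (3,1): now satisfied by earlier moves; stays.
Resulting grid:
A A A A
B B . .
. . . A
. B . A
All satisfied now.

0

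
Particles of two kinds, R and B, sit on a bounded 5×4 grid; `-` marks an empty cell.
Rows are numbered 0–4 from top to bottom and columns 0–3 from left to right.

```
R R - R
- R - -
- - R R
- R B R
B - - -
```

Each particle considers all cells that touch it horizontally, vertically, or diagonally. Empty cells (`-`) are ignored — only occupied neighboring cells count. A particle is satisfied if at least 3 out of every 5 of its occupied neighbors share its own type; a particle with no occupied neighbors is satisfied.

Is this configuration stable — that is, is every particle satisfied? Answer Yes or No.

Row 0: (0,0)R 2/2 ok · (0,1)R 2/2 ok · (0,3)R 0/0 ok
Row 1: (1,1)R 3/3 ok
Row 2: (2,2)R 4/5 ok · (2,3)R 2/3 ok
Row 3: (3,1)R 1/3 unhappy · (3,2)B 0/4 unhappy · (3,3)R 2/3 ok
Row 4: (4,0)B 0/1 unhappy
For instance (3,1) has only 1/3 same-type neighbors, below 3/5.

No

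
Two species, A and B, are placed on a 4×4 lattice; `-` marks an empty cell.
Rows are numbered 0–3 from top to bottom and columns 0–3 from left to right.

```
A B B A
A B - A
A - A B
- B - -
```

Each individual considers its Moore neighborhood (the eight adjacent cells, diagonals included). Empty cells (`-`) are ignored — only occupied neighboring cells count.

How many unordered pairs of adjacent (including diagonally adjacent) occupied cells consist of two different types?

12

Scan each occupied cell's neighbors to the right and below (and the two forward diagonals) so each pair is counted once.
Row 0: A(0,0)–B(0,1)≠ A(0,0)–A(1,0)= A(0,0)–B(1,1)≠ B(0,1)–B(0,2)= B(0,1)–B(1,1)= B(0,1)–A(1,0)≠ B(0,2)–A(0,3)≠ B(0,2)–A(1,3)≠ B(0,2)–B(1,1)= A(0,3)–A(1,3)=  → 5/10 unlike.
Row 1: A(1,0)–B(1,1)≠ A(1,0)–A(2,0)= B(1,1)–A(2,2)≠ B(1,1)–A(2,0)≠ A(1,3)–B(2,3)≠ A(1,3)–A(2,2)=  → 4/6 unlike.
Row 2: A(2,0)–B(3,1)≠ A(2,2)–B(2,3)≠ A(2,2)–B(3,1)≠  → 3/3 unlike.
Total adjacent occupied pairs: 19; unlike-type pairs: 12.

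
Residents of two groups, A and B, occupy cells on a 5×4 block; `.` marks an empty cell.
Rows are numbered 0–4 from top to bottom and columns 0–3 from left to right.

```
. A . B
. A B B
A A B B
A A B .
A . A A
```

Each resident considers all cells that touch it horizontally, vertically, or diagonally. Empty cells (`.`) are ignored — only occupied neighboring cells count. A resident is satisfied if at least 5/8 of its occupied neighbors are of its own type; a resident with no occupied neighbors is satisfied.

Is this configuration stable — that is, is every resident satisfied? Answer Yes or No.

Row 0: (0,1)A 1/2 not · (0,3)B 2/2 satisfied
Row 1: (1,1)A 3/5 not · (1,2)B 4/7 not · (1,3)B 4/4 satisfied
Row 2: (2,0)A 4/4 satisfied · (2,1)A 4/7 not · (2,2)B 4/7 not · (2,3)B 4/4 satisfied
Row 3: (3,0)A 4/4 satisfied · (3,1)A 5/7 satisfied · (3,2)B 2/6 not
Row 4: (4,0)A 2/2 satisfied · (4,2)A 2/3 satisfied · (4,3)A 1/2 not
For instance (0,1) has only 1/2 same-type neighbors, below 5/8.

No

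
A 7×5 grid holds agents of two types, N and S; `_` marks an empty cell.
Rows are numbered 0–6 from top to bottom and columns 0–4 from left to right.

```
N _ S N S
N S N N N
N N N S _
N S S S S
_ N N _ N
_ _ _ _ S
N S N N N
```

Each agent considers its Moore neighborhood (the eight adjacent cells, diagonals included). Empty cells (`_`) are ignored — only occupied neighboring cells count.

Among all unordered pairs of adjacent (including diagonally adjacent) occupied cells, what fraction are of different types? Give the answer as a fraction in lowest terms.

35/61

Scan each occupied cell's neighbors to the right and below (and the two forward diagonals) so each pair is counted once.
From row 0: 7 unlike of 12 pairs (running 7/12).
From row 1: 8 unlike of 15 pairs (running 15/27).
From row 2: 7 unlike of 14 pairs (running 22/41).
From row 3: 8 unlike of 12 pairs (running 30/53).
From row 4: 1 unlike of 2 pairs (running 31/55).
From row 5: 2 unlike of 2 pairs (running 33/57).
From row 6: 2 unlike of 4 pairs (running 35/61).
Total adjacent occupied pairs: 61; unlike-type pairs: 35.
35/61 is already in lowest terms.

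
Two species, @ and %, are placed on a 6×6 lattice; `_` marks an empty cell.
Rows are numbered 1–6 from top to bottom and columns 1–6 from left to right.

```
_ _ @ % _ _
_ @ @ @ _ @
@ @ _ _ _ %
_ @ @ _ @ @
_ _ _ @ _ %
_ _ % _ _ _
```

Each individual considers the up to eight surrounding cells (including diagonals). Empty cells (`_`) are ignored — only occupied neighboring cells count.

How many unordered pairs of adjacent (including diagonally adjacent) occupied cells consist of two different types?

Scan each occupied cell's neighbors to the right and below (and the two forward diagonals) so each pair is counted once.
From row 1: 3 unlike of 6 pairs (running 3/6).
From row 2: 1 unlike of 6 pairs (running 4/12).
From row 3: 2 unlike of 6 pairs (running 6/18).
From row 4: 2 unlike of 6 pairs (running 8/24).
From row 5: 1 unlike of 1 pairs (running 9/25).
Total adjacent occupied pairs: 25; unlike-type pairs: 9.

9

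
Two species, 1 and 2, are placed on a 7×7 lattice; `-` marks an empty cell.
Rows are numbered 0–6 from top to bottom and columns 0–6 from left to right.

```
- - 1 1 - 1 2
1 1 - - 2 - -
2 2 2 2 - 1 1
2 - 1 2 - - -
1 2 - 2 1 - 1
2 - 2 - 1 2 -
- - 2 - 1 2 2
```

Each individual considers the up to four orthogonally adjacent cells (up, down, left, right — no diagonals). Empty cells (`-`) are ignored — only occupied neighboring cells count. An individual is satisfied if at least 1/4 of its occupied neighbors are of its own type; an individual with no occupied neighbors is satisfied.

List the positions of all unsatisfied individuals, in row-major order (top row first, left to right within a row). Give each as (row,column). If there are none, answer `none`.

(0,5), (0,6), (3,2), (4,0), (4,1), (5,0)

(0,2)1 1/1 satisfied
(0,3)1 1/1 satisfied
(0,5)1 0/1 not
(0,6)2 0/1 not
(1,0)1 1/2 satisfied
(1,1)1 1/2 satisfied
(1,4)2 0/0 satisfied
(2,0)2 2/3 satisfied
(2,1)2 2/3 satisfied
(2,2)2 2/3 satisfied
(2,3)2 2/2 satisfied
(2,5)1 1/1 satisfied
(2,6)1 1/1 satisfied
(3,0)2 1/2 satisfied
(3,2)1 0/2 not
(3,3)2 2/3 satisfied
(4,0)1 0/3 not
(4,1)2 0/1 not
(4,3)2 1/2 satisfied
(4,4)1 1/2 satisfied
(4,6)1 0/0 satisfied
(5,0)2 0/1 not
(5,2)2 1/1 satisfied
(5,4)1 2/3 satisfied
(5,5)2 1/2 satisfied
(6,2)2 1/1 satisfied
(6,4)1 1/2 satisfied
(6,5)2 2/3 satisfied
(6,6)2 1/1 satisfied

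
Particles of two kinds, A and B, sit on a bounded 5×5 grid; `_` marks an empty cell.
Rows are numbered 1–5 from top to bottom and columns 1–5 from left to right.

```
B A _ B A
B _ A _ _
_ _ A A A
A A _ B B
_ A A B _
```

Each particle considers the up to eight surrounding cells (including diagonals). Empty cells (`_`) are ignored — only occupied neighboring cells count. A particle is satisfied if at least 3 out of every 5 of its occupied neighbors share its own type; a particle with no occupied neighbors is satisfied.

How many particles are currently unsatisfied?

Row 1: (1,1)B 1/2 unhappy · (1,2)A 1/3 unhappy · (1,4)B 0/2 unhappy · (1,5)A 0/1 unhappy
Row 2: (2,1)B 1/2 unhappy · (2,3)A 3/4 ok
Row 3: (3,3)A 3/4 ok · (3,4)A 3/5 ok · (3,5)A 1/3 unhappy
Row 4: (4,1)A 2/2 ok · (4,2)A 4/4 ok · (4,4)B 2/6 unhappy · (4,5)B 2/4 unhappy
Row 5: (5,2)A 3/3 ok · (5,3)A 2/4 unhappy · (5,4)B 2/3 ok
Unsatisfied: (1,1), (1,2), (1,4), (1,5), (2,1), (3,5), (4,4), (4,5), (5,3) — 9 in total.

9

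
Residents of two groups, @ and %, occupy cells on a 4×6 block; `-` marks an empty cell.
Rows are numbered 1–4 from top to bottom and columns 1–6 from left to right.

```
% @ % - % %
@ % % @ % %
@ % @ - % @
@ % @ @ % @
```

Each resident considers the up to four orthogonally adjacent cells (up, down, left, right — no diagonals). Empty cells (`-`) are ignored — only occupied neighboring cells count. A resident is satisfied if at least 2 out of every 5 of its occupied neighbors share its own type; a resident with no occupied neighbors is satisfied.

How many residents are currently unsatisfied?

Row 1: (1,1)% 0/2 ✗ · (1,2)@ 0/3 ✗ · (1,3)% 1/2 ✓ · (1,5)% 2/2 ✓ · (1,6)% 2/2 ✓
Row 2: (2,1)@ 1/3 ✗ · (2,2)% 2/4 ✓ · (2,3)% 2/4 ✓ · (2,4)@ 0/2 ✗ · (2,5)% 3/4 ✓ · (2,6)% 2/3 ✓
Row 3: (3,1)@ 2/3 ✓ · (3,2)% 2/4 ✓ · (3,3)@ 1/3 ✗ · (3,5)% 2/3 ✓ · (3,6)@ 1/3 ✗
Row 4: (4,1)@ 1/2 ✓ · (4,2)% 1/3 ✗ · (4,3)@ 2/3 ✓ · (4,4)@ 1/2 ✓ · (4,5)% 1/3 ✗ · (4,6)@ 1/2 ✓
Unsatisfied: (1,1), (1,2), (2,1), (2,4), (3,3), (3,6), (4,2), (4,5) — 8 in total.

8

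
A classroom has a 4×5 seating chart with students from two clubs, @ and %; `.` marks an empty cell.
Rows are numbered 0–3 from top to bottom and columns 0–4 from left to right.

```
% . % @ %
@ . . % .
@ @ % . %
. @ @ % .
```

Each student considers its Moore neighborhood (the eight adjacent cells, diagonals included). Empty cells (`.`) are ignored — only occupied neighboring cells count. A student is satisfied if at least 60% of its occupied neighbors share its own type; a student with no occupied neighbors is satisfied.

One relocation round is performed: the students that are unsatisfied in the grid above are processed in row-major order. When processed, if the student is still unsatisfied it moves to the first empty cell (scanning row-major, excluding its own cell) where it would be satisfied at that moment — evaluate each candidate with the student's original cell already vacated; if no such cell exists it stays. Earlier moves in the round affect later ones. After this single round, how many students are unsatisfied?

1

Initially unsatisfied (in order): (0,0), (0,2), (0,3), (0,4), (2,2), (3,2).
  (0,0) → (1,2).
  (0,2): now satisfied by earlier moves; stays.
  (0,3) → (0,0).
  (0,4): now satisfied by earlier moves; stays.
  (2,2) → (0,3).
  (3,2): now satisfied by earlier moves; stays.
Resulting grid:
@ . % % %
@ . % % .
@ @ . . %
. @ @ % .
Unsatisfied now: (3,3).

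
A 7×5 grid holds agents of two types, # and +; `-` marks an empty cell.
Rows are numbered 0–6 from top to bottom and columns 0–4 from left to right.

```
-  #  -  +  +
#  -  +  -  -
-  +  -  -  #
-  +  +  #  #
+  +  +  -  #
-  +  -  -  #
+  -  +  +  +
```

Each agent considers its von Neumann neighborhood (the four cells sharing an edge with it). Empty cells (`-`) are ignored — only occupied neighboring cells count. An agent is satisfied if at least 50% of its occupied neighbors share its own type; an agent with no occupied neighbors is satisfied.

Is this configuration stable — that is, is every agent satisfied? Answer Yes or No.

(0,1)# 0/0 ok
(0,3)+ 1/1 ok
(0,4)+ 1/1 ok
(1,0)# 0/0 ok
(1,2)+ 0/0 ok
(2,1)+ 1/1 ok
(2,4)# 1/1 ok
(3,1)+ 3/3 ok
(3,2)+ 2/3 ok
(3,3)# 1/2 ok
(3,4)# 3/3 ok
(4,0)+ 1/1 ok
(4,1)+ 4/4 ok
(4,2)+ 2/2 ok
(4,4)# 2/2 ok
(5,1)+ 1/1 ok
(5,4)# 1/2 ok
(6,0)+ 0/0 ok
(6,2)+ 1/1 ok
(6,3)+ 2/2 ok
(6,4)+ 1/2 ok
All meet the threshold, so the configuration is stable.

Yes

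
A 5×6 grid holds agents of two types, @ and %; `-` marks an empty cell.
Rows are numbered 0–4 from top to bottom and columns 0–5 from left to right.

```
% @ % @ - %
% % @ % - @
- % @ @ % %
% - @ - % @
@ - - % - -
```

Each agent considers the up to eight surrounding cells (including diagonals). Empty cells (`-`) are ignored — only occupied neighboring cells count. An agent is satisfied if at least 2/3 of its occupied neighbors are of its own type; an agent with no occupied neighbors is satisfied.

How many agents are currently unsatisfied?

(0,0)% 2/3 satisfied
(0,1)@ 1/5 not
(0,2)% 2/5 not
(0,3)@ 1/3 not
(0,5)% 0/1 not
(1,0)% 3/4 satisfied
(1,1)% 4/7 not
(1,2)@ 4/8 not
(1,3)% 2/6 not
(1,5)@ 0/3 not
(2,1)% 3/6 not
(2,2)@ 3/6 not
(2,3)@ 3/6 not
(2,4)% 3/6 not
(2,5)% 2/4 not
(3,0)% 1/2 not
(3,2)@ 2/4 not
(3,4)% 3/5 not
(3,5)@ 0/3 not
(4,0)@ 0/1 not
(4,3)% 1/2 not
Unsatisfied: (0,1), (0,2), (0,3), (0,5), (1,1), (1,2), (1,3), (1,5), (2,1), (2,2), (2,3), (2,4), (2,5), (3,0), (3,2), (3,4), (3,5), (4,0), (4,3) — 19 in total.

19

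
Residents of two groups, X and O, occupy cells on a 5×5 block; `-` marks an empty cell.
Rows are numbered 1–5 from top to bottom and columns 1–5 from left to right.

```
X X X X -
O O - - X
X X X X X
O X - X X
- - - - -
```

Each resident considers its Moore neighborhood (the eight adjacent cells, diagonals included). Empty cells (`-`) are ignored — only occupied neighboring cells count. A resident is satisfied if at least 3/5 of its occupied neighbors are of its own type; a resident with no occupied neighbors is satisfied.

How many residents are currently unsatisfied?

7

(1,1)X 1/3 not
(1,2)X 2/4 not
(1,3)X 2/3 satisfied
(1,4)X 2/2 satisfied
(2,1)O 1/5 not
(2,2)O 1/7 not
(2,5)X 3/3 satisfied
(3,1)X 2/5 not
(3,2)X 3/6 not
(3,3)X 4/5 satisfied
(3,4)X 5/5 satisfied
(3,5)X 4/4 satisfied
(4,1)O 0/3 not
(4,2)X 3/4 satisfied
(4,4)X 4/4 satisfied
(4,5)X 3/3 satisfied
Unsatisfied: (1,1), (1,2), (2,1), (2,2), (3,1), (3,2), (4,1) — 7 in total.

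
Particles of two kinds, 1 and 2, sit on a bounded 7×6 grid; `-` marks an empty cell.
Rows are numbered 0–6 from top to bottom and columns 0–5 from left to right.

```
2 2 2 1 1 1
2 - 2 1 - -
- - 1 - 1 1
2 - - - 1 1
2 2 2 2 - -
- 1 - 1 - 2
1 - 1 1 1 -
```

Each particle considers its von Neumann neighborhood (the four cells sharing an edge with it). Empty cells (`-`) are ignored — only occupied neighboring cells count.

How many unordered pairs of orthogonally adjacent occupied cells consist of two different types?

5

Scan each occupied cell's neighbors to the right and below so each pair is counted once.
From row 0: 1 unlike of 8 pairs (running 1/8).
From row 1: 2 unlike of 2 pairs (running 3/10).
From row 2: 0 unlike of 3 pairs (running 3/13).
From row 3: 0 unlike of 2 pairs (running 3/15).
From row 4: 2 unlike of 5 pairs (running 5/20).
From row 5: 0 unlike of 1 pairs (running 5/21).
From row 6: 0 unlike of 2 pairs (running 5/23).
Total adjacent occupied pairs: 23; unlike-type pairs: 5.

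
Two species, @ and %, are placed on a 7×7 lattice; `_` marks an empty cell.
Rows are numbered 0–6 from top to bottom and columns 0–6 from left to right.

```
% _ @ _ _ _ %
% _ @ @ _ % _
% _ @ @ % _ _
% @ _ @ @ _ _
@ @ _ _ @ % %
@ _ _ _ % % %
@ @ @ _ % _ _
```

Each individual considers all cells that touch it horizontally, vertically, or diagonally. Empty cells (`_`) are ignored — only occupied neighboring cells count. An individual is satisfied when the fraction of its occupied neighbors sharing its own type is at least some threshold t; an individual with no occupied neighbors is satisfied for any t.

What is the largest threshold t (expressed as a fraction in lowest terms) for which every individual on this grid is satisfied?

Row 0: (0,0)% 1/1 · (0,2)@ 2/2 · (0,6)% 1/1
Row 1: (1,0)% 2/2 · (1,2)@ 4/4 · (1,3)@ 4/5 · (1,5)% 2/2
Row 2: (2,0)% 2/3 · (2,2)@ 5/5 · (2,3)@ 5/6 · (2,4)% 1/5
Row 3: (3,0)% 1/4 · (3,1)@ 3/5 · (3,3)@ 4/5 · (3,4)@ 3/5
Row 4: (4,0)@ 3/4 · (4,1)@ 3/4 · (4,4)@ 2/5 · (4,5)% 4/6 · (4,6)% 3/3
Row 5: (5,0)@ 4/4 · (5,4)% 3/4 · (5,5)% 5/6 · (5,6)% 3/3
Row 6: (6,0)@ 2/2 · (6,1)@ 3/3 · (6,2)@ 1/1 · (6,4)% 2/2
The smallest same-type fraction is 1/5 at (2,4), which reduces to 1/5. Any threshold above that leaves this individual unsatisfied.

1/5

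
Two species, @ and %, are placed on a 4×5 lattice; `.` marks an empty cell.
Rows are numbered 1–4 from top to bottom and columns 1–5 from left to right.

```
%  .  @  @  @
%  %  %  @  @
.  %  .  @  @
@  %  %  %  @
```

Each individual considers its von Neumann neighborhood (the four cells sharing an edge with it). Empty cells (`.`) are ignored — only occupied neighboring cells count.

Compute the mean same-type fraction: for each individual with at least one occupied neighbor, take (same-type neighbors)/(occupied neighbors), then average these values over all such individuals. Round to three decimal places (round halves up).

(1,1)% 1/1
(1,3)@ 1/2
(1,4)@ 3/3
(1,5)@ 2/2
(2,1)% 2/2
(2,2)% 3/3
(2,3)% 1/3
(2,4)@ 3/4
(2,5)@ 3/3
(3,2)% 2/2
(3,4)@ 2/3
(3,5)@ 3/3
(4,1)@ 0/1
(4,2)% 2/3
(4,3)% 2/2
(4,4)% 1/3
(4,5)@ 1/2
Sum over 17 individuals: 1/1 + 1/2 + 3/3 + 2/2 + 2/2 + 3/3 + 1/3 + 3/4 + 3/3 + 2/2 + 2/3 + 3/3 + 0/1 + 2/3 + 2/2 + 1/3 + 1/2 = 51/4; mean = 51/4 ÷ 17 = 3/4 = 0.75 → 0.750.

0.750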